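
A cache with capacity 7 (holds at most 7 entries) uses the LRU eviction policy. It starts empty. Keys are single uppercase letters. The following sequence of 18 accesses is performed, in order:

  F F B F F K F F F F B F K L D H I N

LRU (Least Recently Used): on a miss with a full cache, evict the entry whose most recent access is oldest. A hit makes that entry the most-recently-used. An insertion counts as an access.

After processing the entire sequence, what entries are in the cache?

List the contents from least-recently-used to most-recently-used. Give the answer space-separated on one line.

LRU simulation (capacity=7):
  1. access F: MISS. Cache (LRU->MRU): [F]
  2. access F: HIT. Cache (LRU->MRU): [F]
  3. access B: MISS. Cache (LRU->MRU): [F B]
  4. access F: HIT. Cache (LRU->MRU): [B F]
  5. access F: HIT. Cache (LRU->MRU): [B F]
  6. access K: MISS. Cache (LRU->MRU): [B F K]
  7. access F: HIT. Cache (LRU->MRU): [B K F]
  8. access F: HIT. Cache (LRU->MRU): [B K F]
  9. access F: HIT. Cache (LRU->MRU): [B K F]
  10. access F: HIT. Cache (LRU->MRU): [B K F]
  11. access B: HIT. Cache (LRU->MRU): [K F B]
  12. access F: HIT. Cache (LRU->MRU): [K B F]
  13. access K: HIT. Cache (LRU->MRU): [B F K]
  14. access L: MISS. Cache (LRU->MRU): [B F K L]
  15. access D: MISS. Cache (LRU->MRU): [B F K L D]
  16. access H: MISS. Cache (LRU->MRU): [B F K L D H]
  17. access I: MISS. Cache (LRU->MRU): [B F K L D H I]
  18. access N: MISS, evict B. Cache (LRU->MRU): [F K L D H I N]
Total: 10 hits, 8 misses, 1 evictions

Answer: F K L D H I N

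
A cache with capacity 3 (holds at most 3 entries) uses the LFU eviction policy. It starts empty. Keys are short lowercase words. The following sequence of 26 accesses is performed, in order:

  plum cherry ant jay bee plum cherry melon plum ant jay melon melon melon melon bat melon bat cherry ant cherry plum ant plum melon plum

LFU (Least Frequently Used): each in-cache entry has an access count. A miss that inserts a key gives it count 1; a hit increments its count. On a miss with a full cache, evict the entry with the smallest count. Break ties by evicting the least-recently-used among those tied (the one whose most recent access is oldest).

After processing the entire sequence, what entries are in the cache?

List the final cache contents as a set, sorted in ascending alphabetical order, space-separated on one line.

LFU simulation (capacity=3):
  1. access plum: MISS. Cache: [plum(c=1)]
  2. access cherry: MISS. Cache: [plum(c=1) cherry(c=1)]
  3. access ant: MISS. Cache: [plum(c=1) cherry(c=1) ant(c=1)]
  4. access jay: MISS, evict plum(c=1). Cache: [cherry(c=1) ant(c=1) jay(c=1)]
  5. access bee: MISS, evict cherry(c=1). Cache: [ant(c=1) jay(c=1) bee(c=1)]
  6. access plum: MISS, evict ant(c=1). Cache: [jay(c=1) bee(c=1) plum(c=1)]
  7. access cherry: MISS, evict jay(c=1). Cache: [bee(c=1) plum(c=1) cherry(c=1)]
  8. access melon: MISS, evict bee(c=1). Cache: [plum(c=1) cherry(c=1) melon(c=1)]
  9. access plum: HIT, count now 2. Cache: [cherry(c=1) melon(c=1) plum(c=2)]
  10. access ant: MISS, evict cherry(c=1). Cache: [melon(c=1) ant(c=1) plum(c=2)]
  11. access jay: MISS, evict melon(c=1). Cache: [ant(c=1) jay(c=1) plum(c=2)]
  12. access melon: MISS, evict ant(c=1). Cache: [jay(c=1) melon(c=1) plum(c=2)]
  13. access melon: HIT, count now 2. Cache: [jay(c=1) plum(c=2) melon(c=2)]
  14. access melon: HIT, count now 3. Cache: [jay(c=1) plum(c=2) melon(c=3)]
  15. access melon: HIT, count now 4. Cache: [jay(c=1) plum(c=2) melon(c=4)]
  16. access bat: MISS, evict jay(c=1). Cache: [bat(c=1) plum(c=2) melon(c=4)]
  17. access melon: HIT, count now 5. Cache: [bat(c=1) plum(c=2) melon(c=5)]
  18. access bat: HIT, count now 2. Cache: [plum(c=2) bat(c=2) melon(c=5)]
  19. access cherry: MISS, evict plum(c=2). Cache: [cherry(c=1) bat(c=2) melon(c=5)]
  20. access ant: MISS, evict cherry(c=1). Cache: [ant(c=1) bat(c=2) melon(c=5)]
  21. access cherry: MISS, evict ant(c=1). Cache: [cherry(c=1) bat(c=2) melon(c=5)]
  22. access plum: MISS, evict cherry(c=1). Cache: [plum(c=1) bat(c=2) melon(c=5)]
  23. access ant: MISS, evict plum(c=1). Cache: [ant(c=1) bat(c=2) melon(c=5)]
  24. access plum: MISS, evict ant(c=1). Cache: [plum(c=1) bat(c=2) melon(c=5)]
  25. access melon: HIT, count now 6. Cache: [plum(c=1) bat(c=2) melon(c=6)]
  26. access plum: HIT, count now 2. Cache: [bat(c=2) plum(c=2) melon(c=6)]
Total: 8 hits, 18 misses, 15 evictions

Answer: bat melon plum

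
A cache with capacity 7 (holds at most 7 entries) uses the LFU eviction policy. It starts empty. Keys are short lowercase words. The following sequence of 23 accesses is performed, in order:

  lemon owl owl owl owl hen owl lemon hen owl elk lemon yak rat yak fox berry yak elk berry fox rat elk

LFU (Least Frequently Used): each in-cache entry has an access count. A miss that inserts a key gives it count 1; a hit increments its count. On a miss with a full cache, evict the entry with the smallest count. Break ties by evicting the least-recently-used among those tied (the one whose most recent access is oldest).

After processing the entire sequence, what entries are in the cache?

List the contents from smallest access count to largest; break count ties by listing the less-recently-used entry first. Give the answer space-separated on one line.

Answer: elk hen berry fox lemon yak owl

Derivation:
LFU simulation (capacity=7):
  1. access lemon: MISS. Cache: [lemon(c=1)]
  2. access owl: MISS. Cache: [lemon(c=1) owl(c=1)]
  3. access owl: HIT, count now 2. Cache: [lemon(c=1) owl(c=2)]
  4. access owl: HIT, count now 3. Cache: [lemon(c=1) owl(c=3)]
  5. access owl: HIT, count now 4. Cache: [lemon(c=1) owl(c=4)]
  6. access hen: MISS. Cache: [lemon(c=1) hen(c=1) owl(c=4)]
  7. access owl: HIT, count now 5. Cache: [lemon(c=1) hen(c=1) owl(c=5)]
  8. access lemon: HIT, count now 2. Cache: [hen(c=1) lemon(c=2) owl(c=5)]
  9. access hen: HIT, count now 2. Cache: [lemon(c=2) hen(c=2) owl(c=5)]
  10. access owl: HIT, count now 6. Cache: [lemon(c=2) hen(c=2) owl(c=6)]
  11. access elk: MISS. Cache: [elk(c=1) lemon(c=2) hen(c=2) owl(c=6)]
  12. access lemon: HIT, count now 3. Cache: [elk(c=1) hen(c=2) lemon(c=3) owl(c=6)]
  13. access yak: MISS. Cache: [elk(c=1) yak(c=1) hen(c=2) lemon(c=3) owl(c=6)]
  14. access rat: MISS. Cache: [elk(c=1) yak(c=1) rat(c=1) hen(c=2) lemon(c=3) owl(c=6)]
  15. access yak: HIT, count now 2. Cache: [elk(c=1) rat(c=1) hen(c=2) yak(c=2) lemon(c=3) owl(c=6)]
  16. access fox: MISS. Cache: [elk(c=1) rat(c=1) fox(c=1) hen(c=2) yak(c=2) lemon(c=3) owl(c=6)]
  17. access berry: MISS, evict elk(c=1). Cache: [rat(c=1) fox(c=1) berry(c=1) hen(c=2) yak(c=2) lemon(c=3) owl(c=6)]
  18. access yak: HIT, count now 3. Cache: [rat(c=1) fox(c=1) berry(c=1) hen(c=2) lemon(c=3) yak(c=3) owl(c=6)]
  19. access elk: MISS, evict rat(c=1). Cache: [fox(c=1) berry(c=1) elk(c=1) hen(c=2) lemon(c=3) yak(c=3) owl(c=6)]
  20. access berry: HIT, count now 2. Cache: [fox(c=1) elk(c=1) hen(c=2) berry(c=2) lemon(c=3) yak(c=3) owl(c=6)]
  21. access fox: HIT, count now 2. Cache: [elk(c=1) hen(c=2) berry(c=2) fox(c=2) lemon(c=3) yak(c=3) owl(c=6)]
  22. access rat: MISS, evict elk(c=1). Cache: [rat(c=1) hen(c=2) berry(c=2) fox(c=2) lemon(c=3) yak(c=3) owl(c=6)]
  23. access elk: MISS, evict rat(c=1). Cache: [elk(c=1) hen(c=2) berry(c=2) fox(c=2) lemon(c=3) yak(c=3) owl(c=6)]
Total: 12 hits, 11 misses, 4 evictions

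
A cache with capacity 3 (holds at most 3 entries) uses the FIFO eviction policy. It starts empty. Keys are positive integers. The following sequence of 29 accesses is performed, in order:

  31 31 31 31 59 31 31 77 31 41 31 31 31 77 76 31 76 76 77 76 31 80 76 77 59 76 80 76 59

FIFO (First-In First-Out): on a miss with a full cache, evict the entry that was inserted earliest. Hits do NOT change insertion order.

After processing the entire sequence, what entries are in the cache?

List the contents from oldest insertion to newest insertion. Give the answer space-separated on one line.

FIFO simulation (capacity=3):
  1. access 31: MISS. Cache (old->new): [31]
  2. access 31: HIT. Cache (old->new): [31]
  3. access 31: HIT. Cache (old->new): [31]
  4. access 31: HIT. Cache (old->new): [31]
  5. access 59: MISS. Cache (old->new): [31 59]
  6. access 31: HIT. Cache (old->new): [31 59]
  7. access 31: HIT. Cache (old->new): [31 59]
  8. access 77: MISS. Cache (old->new): [31 59 77]
  9. access 31: HIT. Cache (old->new): [31 59 77]
  10. access 41: MISS, evict 31. Cache (old->new): [59 77 41]
  11. access 31: MISS, evict 59. Cache (old->new): [77 41 31]
  12. access 31: HIT. Cache (old->new): [77 41 31]
  13. access 31: HIT. Cache (old->new): [77 41 31]
  14. access 77: HIT. Cache (old->new): [77 41 31]
  15. access 76: MISS, evict 77. Cache (old->new): [41 31 76]
  16. access 31: HIT. Cache (old->new): [41 31 76]
  17. access 76: HIT. Cache (old->new): [41 31 76]
  18. access 76: HIT. Cache (old->new): [41 31 76]
  19. access 77: MISS, evict 41. Cache (old->new): [31 76 77]
  20. access 76: HIT. Cache (old->new): [31 76 77]
  21. access 31: HIT. Cache (old->new): [31 76 77]
  22. access 80: MISS, evict 31. Cache (old->new): [76 77 80]
  23. access 76: HIT. Cache (old->new): [76 77 80]
  24. access 77: HIT. Cache (old->new): [76 77 80]
  25. access 59: MISS, evict 76. Cache (old->new): [77 80 59]
  26. access 76: MISS, evict 77. Cache (old->new): [80 59 76]
  27. access 80: HIT. Cache (old->new): [80 59 76]
  28. access 76: HIT. Cache (old->new): [80 59 76]
  29. access 59: HIT. Cache (old->new): [80 59 76]
Total: 19 hits, 10 misses, 7 evictions

Answer: 80 59 76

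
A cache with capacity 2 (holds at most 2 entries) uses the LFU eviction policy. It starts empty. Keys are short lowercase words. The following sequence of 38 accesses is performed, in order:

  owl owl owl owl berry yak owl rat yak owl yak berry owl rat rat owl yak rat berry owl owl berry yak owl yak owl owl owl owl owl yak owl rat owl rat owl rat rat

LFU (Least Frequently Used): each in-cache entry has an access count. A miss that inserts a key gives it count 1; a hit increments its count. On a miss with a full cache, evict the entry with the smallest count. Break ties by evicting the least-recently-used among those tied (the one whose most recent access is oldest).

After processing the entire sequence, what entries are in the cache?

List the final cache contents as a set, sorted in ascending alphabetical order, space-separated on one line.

LFU simulation (capacity=2):
  1. access owl: MISS. Cache: [owl(c=1)]
  2. access owl: HIT, count now 2. Cache: [owl(c=2)]
  3. access owl: HIT, count now 3. Cache: [owl(c=3)]
  4. access owl: HIT, count now 4. Cache: [owl(c=4)]
  5. access berry: MISS. Cache: [berry(c=1) owl(c=4)]
  6. access yak: MISS, evict berry(c=1). Cache: [yak(c=1) owl(c=4)]
  7. access owl: HIT, count now 5. Cache: [yak(c=1) owl(c=5)]
  8. access rat: MISS, evict yak(c=1). Cache: [rat(c=1) owl(c=5)]
  9. access yak: MISS, evict rat(c=1). Cache: [yak(c=1) owl(c=5)]
  10. access owl: HIT, count now 6. Cache: [yak(c=1) owl(c=6)]
  11. access yak: HIT, count now 2. Cache: [yak(c=2) owl(c=6)]
  12. access berry: MISS, evict yak(c=2). Cache: [berry(c=1) owl(c=6)]
  13. access owl: HIT, count now 7. Cache: [berry(c=1) owl(c=7)]
  14. access rat: MISS, evict berry(c=1). Cache: [rat(c=1) owl(c=7)]
  15. access rat: HIT, count now 2. Cache: [rat(c=2) owl(c=7)]
  16. access owl: HIT, count now 8. Cache: [rat(c=2) owl(c=8)]
  17. access yak: MISS, evict rat(c=2). Cache: [yak(c=1) owl(c=8)]
  18. access rat: MISS, evict yak(c=1). Cache: [rat(c=1) owl(c=8)]
  19. access berry: MISS, evict rat(c=1). Cache: [berry(c=1) owl(c=8)]
  20. access owl: HIT, count now 9. Cache: [berry(c=1) owl(c=9)]
  21. access owl: HIT, count now 10. Cache: [berry(c=1) owl(c=10)]
  22. access berry: HIT, count now 2. Cache: [berry(c=2) owl(c=10)]
  23. access yak: MISS, evict berry(c=2). Cache: [yak(c=1) owl(c=10)]
  24. access owl: HIT, count now 11. Cache: [yak(c=1) owl(c=11)]
  25. access yak: HIT, count now 2. Cache: [yak(c=2) owl(c=11)]
  26. access owl: HIT, count now 12. Cache: [yak(c=2) owl(c=12)]
  27. access owl: HIT, count now 13. Cache: [yak(c=2) owl(c=13)]
  28. access owl: HIT, count now 14. Cache: [yak(c=2) owl(c=14)]
  29. access owl: HIT, count now 15. Cache: [yak(c=2) owl(c=15)]
  30. access owl: HIT, count now 16. Cache: [yak(c=2) owl(c=16)]
  31. access yak: HIT, count now 3. Cache: [yak(c=3) owl(c=16)]
  32. access owl: HIT, count now 17. Cache: [yak(c=3) owl(c=17)]
  33. access rat: MISS, evict yak(c=3). Cache: [rat(c=1) owl(c=17)]
  34. access owl: HIT, count now 18. Cache: [rat(c=1) owl(c=18)]
  35. access rat: HIT, count now 2. Cache: [rat(c=2) owl(c=18)]
  36. access owl: HIT, count now 19. Cache: [rat(c=2) owl(c=19)]
  37. access rat: HIT, count now 3. Cache: [rat(c=3) owl(c=19)]
  38. access rat: HIT, count now 4. Cache: [rat(c=4) owl(c=19)]
Total: 26 hits, 12 misses, 10 evictions

Answer: owl rat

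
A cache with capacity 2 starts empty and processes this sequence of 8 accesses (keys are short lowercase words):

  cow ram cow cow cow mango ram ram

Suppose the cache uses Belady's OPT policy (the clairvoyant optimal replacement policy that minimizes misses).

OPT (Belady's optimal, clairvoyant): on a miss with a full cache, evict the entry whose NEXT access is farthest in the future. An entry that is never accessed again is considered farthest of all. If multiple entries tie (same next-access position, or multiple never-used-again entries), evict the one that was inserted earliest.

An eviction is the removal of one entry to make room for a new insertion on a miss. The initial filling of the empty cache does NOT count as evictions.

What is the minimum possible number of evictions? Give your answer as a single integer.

OPT (Belady) simulation (capacity=2):
  1. access cow: MISS. Cache: [cow]
  2. access ram: MISS. Cache: [cow ram]
  3. access cow: HIT. Next use of cow: step 4. Cache: [cow ram]
  4. access cow: HIT. Next use of cow: step 5. Cache: [cow ram]
  5. access cow: HIT. Next use of cow: never. Cache: [cow ram]
  6. access mango: MISS, evict cow (next use: never). Cache: [ram mango]
  7. access ram: HIT. Next use of ram: step 8. Cache: [ram mango]
  8. access ram: HIT. Next use of ram: never. Cache: [ram mango]
Total: 5 hits, 3 misses, 1 evictions

Answer: 1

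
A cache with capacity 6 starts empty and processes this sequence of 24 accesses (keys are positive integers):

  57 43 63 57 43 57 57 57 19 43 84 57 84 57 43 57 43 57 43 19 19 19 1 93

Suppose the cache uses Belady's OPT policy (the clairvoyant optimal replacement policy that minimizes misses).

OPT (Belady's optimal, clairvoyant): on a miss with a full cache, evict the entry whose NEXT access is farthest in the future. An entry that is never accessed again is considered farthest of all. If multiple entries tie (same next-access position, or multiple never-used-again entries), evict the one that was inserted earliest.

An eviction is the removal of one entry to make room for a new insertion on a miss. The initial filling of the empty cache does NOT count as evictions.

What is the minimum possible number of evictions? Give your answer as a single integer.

Answer: 1

Derivation:
OPT (Belady) simulation (capacity=6):
  1. access 57: MISS. Cache: [57]
  2. access 43: MISS. Cache: [57 43]
  3. access 63: MISS. Cache: [57 43 63]
  4. access 57: HIT. Next use of 57: step 6. Cache: [57 43 63]
  5. access 43: HIT. Next use of 43: step 10. Cache: [57 43 63]
  6. access 57: HIT. Next use of 57: step 7. Cache: [57 43 63]
  7. access 57: HIT. Next use of 57: step 8. Cache: [57 43 63]
  8. access 57: HIT. Next use of 57: step 12. Cache: [57 43 63]
  9. access 19: MISS. Cache: [57 43 63 19]
  10. access 43: HIT. Next use of 43: step 15. Cache: [57 43 63 19]
  11. access 84: MISS. Cache: [57 43 63 19 84]
  12. access 57: HIT. Next use of 57: step 14. Cache: [57 43 63 19 84]
  13. access 84: HIT. Next use of 84: never. Cache: [57 43 63 19 84]
  14. access 57: HIT. Next use of 57: step 16. Cache: [57 43 63 19 84]
  15. access 43: HIT. Next use of 43: step 17. Cache: [57 43 63 19 84]
  16. access 57: HIT. Next use of 57: step 18. Cache: [57 43 63 19 84]
  17. access 43: HIT. Next use of 43: step 19. Cache: [57 43 63 19 84]
  18. access 57: HIT. Next use of 57: never. Cache: [57 43 63 19 84]
  19. access 43: HIT. Next use of 43: never. Cache: [57 43 63 19 84]
  20. access 19: HIT. Next use of 19: step 21. Cache: [57 43 63 19 84]
  21. access 19: HIT. Next use of 19: step 22. Cache: [57 43 63 19 84]
  22. access 19: HIT. Next use of 19: never. Cache: [57 43 63 19 84]
  23. access 1: MISS. Cache: [57 43 63 19 84 1]
  24. access 93: MISS, evict 57 (next use: never). Cache: [43 63 19 84 1 93]
Total: 17 hits, 7 misses, 1 evictions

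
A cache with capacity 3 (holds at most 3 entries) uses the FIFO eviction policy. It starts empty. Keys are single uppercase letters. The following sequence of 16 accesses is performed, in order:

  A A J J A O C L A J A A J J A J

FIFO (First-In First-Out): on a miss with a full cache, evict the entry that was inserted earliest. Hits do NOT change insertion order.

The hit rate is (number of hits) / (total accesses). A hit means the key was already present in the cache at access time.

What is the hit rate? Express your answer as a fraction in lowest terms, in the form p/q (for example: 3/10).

Answer: 9/16

Derivation:
FIFO simulation (capacity=3):
  1. access A: MISS. Cache (old->new): [A]
  2. access A: HIT. Cache (old->new): [A]
  3. access J: MISS. Cache (old->new): [A J]
  4. access J: HIT. Cache (old->new): [A J]
  5. access A: HIT. Cache (old->new): [A J]
  6. access O: MISS. Cache (old->new): [A J O]
  7. access C: MISS, evict A. Cache (old->new): [J O C]
  8. access L: MISS, evict J. Cache (old->new): [O C L]
  9. access A: MISS, evict O. Cache (old->new): [C L A]
  10. access J: MISS, evict C. Cache (old->new): [L A J]
  11. access A: HIT. Cache (old->new): [L A J]
  12. access A: HIT. Cache (old->new): [L A J]
  13. access J: HIT. Cache (old->new): [L A J]
  14. access J: HIT. Cache (old->new): [L A J]
  15. access A: HIT. Cache (old->new): [L A J]
  16. access J: HIT. Cache (old->new): [L A J]
Total: 9 hits, 7 misses, 4 evictions

Hit rate = 9/16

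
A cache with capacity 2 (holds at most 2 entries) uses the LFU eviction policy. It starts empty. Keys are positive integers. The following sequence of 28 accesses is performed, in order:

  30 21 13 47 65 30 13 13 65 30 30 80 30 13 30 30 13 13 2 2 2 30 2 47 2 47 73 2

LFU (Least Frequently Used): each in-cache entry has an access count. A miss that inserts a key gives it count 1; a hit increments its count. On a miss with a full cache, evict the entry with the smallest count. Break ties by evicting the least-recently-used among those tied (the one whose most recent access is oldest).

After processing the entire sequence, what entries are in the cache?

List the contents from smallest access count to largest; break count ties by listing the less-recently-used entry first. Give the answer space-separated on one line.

LFU simulation (capacity=2):
  1. access 30: MISS. Cache: [30(c=1)]
  2. access 21: MISS. Cache: [30(c=1) 21(c=1)]
  3. access 13: MISS, evict 30(c=1). Cache: [21(c=1) 13(c=1)]
  4. access 47: MISS, evict 21(c=1). Cache: [13(c=1) 47(c=1)]
  5. access 65: MISS, evict 13(c=1). Cache: [47(c=1) 65(c=1)]
  6. access 30: MISS, evict 47(c=1). Cache: [65(c=1) 30(c=1)]
  7. access 13: MISS, evict 65(c=1). Cache: [30(c=1) 13(c=1)]
  8. access 13: HIT, count now 2. Cache: [30(c=1) 13(c=2)]
  9. access 65: MISS, evict 30(c=1). Cache: [65(c=1) 13(c=2)]
  10. access 30: MISS, evict 65(c=1). Cache: [30(c=1) 13(c=2)]
  11. access 30: HIT, count now 2. Cache: [13(c=2) 30(c=2)]
  12. access 80: MISS, evict 13(c=2). Cache: [80(c=1) 30(c=2)]
  13. access 30: HIT, count now 3. Cache: [80(c=1) 30(c=3)]
  14. access 13: MISS, evict 80(c=1). Cache: [13(c=1) 30(c=3)]
  15. access 30: HIT, count now 4. Cache: [13(c=1) 30(c=4)]
  16. access 30: HIT, count now 5. Cache: [13(c=1) 30(c=5)]
  17. access 13: HIT, count now 2. Cache: [13(c=2) 30(c=5)]
  18. access 13: HIT, count now 3. Cache: [13(c=3) 30(c=5)]
  19. access 2: MISS, evict 13(c=3). Cache: [2(c=1) 30(c=5)]
  20. access 2: HIT, count now 2. Cache: [2(c=2) 30(c=5)]
  21. access 2: HIT, count now 3. Cache: [2(c=3) 30(c=5)]
  22. access 30: HIT, count now 6. Cache: [2(c=3) 30(c=6)]
  23. access 2: HIT, count now 4. Cache: [2(c=4) 30(c=6)]
  24. access 47: MISS, evict 2(c=4). Cache: [47(c=1) 30(c=6)]
  25. access 2: MISS, evict 47(c=1). Cache: [2(c=1) 30(c=6)]
  26. access 47: MISS, evict 2(c=1). Cache: [47(c=1) 30(c=6)]
  27. access 73: MISS, evict 47(c=1). Cache: [73(c=1) 30(c=6)]
  28. access 2: MISS, evict 73(c=1). Cache: [2(c=1) 30(c=6)]
Total: 11 hits, 17 misses, 15 evictions

Answer: 2 30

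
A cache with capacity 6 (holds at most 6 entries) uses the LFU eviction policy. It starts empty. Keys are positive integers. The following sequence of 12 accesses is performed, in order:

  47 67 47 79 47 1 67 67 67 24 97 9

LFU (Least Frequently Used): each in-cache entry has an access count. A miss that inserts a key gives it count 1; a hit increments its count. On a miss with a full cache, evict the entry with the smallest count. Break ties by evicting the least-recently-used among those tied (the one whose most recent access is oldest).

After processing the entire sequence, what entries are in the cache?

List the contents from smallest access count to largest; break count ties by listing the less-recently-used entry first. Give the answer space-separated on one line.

Answer: 1 24 97 9 47 67

Derivation:
LFU simulation (capacity=6):
  1. access 47: MISS. Cache: [47(c=1)]
  2. access 67: MISS. Cache: [47(c=1) 67(c=1)]
  3. access 47: HIT, count now 2. Cache: [67(c=1) 47(c=2)]
  4. access 79: MISS. Cache: [67(c=1) 79(c=1) 47(c=2)]
  5. access 47: HIT, count now 3. Cache: [67(c=1) 79(c=1) 47(c=3)]
  6. access 1: MISS. Cache: [67(c=1) 79(c=1) 1(c=1) 47(c=3)]
  7. access 67: HIT, count now 2. Cache: [79(c=1) 1(c=1) 67(c=2) 47(c=3)]
  8. access 67: HIT, count now 3. Cache: [79(c=1) 1(c=1) 47(c=3) 67(c=3)]
  9. access 67: HIT, count now 4. Cache: [79(c=1) 1(c=1) 47(c=3) 67(c=4)]
  10. access 24: MISS. Cache: [79(c=1) 1(c=1) 24(c=1) 47(c=3) 67(c=4)]
  11. access 97: MISS. Cache: [79(c=1) 1(c=1) 24(c=1) 97(c=1) 47(c=3) 67(c=4)]
  12. access 9: MISS, evict 79(c=1). Cache: [1(c=1) 24(c=1) 97(c=1) 9(c=1) 47(c=3) 67(c=4)]
Total: 5 hits, 7 misses, 1 evictions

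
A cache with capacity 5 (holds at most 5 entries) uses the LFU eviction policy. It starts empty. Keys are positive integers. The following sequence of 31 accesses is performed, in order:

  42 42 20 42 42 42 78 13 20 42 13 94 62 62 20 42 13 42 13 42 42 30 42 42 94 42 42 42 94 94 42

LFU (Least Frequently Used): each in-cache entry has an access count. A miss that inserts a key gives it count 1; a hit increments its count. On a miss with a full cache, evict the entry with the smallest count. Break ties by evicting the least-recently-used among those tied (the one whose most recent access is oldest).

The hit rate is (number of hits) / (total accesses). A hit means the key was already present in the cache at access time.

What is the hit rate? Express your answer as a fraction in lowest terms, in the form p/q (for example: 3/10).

LFU simulation (capacity=5):
  1. access 42: MISS. Cache: [42(c=1)]
  2. access 42: HIT, count now 2. Cache: [42(c=2)]
  3. access 20: MISS. Cache: [20(c=1) 42(c=2)]
  4. access 42: HIT, count now 3. Cache: [20(c=1) 42(c=3)]
  5. access 42: HIT, count now 4. Cache: [20(c=1) 42(c=4)]
  6. access 42: HIT, count now 5. Cache: [20(c=1) 42(c=5)]
  7. access 78: MISS. Cache: [20(c=1) 78(c=1) 42(c=5)]
  8. access 13: MISS. Cache: [20(c=1) 78(c=1) 13(c=1) 42(c=5)]
  9. access 20: HIT, count now 2. Cache: [78(c=1) 13(c=1) 20(c=2) 42(c=5)]
  10. access 42: HIT, count now 6. Cache: [78(c=1) 13(c=1) 20(c=2) 42(c=6)]
  11. access 13: HIT, count now 2. Cache: [78(c=1) 20(c=2) 13(c=2) 42(c=6)]
  12. access 94: MISS. Cache: [78(c=1) 94(c=1) 20(c=2) 13(c=2) 42(c=6)]
  13. access 62: MISS, evict 78(c=1). Cache: [94(c=1) 62(c=1) 20(c=2) 13(c=2) 42(c=6)]
  14. access 62: HIT, count now 2. Cache: [94(c=1) 20(c=2) 13(c=2) 62(c=2) 42(c=6)]
  15. access 20: HIT, count now 3. Cache: [94(c=1) 13(c=2) 62(c=2) 20(c=3) 42(c=6)]
  16. access 42: HIT, count now 7. Cache: [94(c=1) 13(c=2) 62(c=2) 20(c=3) 42(c=7)]
  17. access 13: HIT, count now 3. Cache: [94(c=1) 62(c=2) 20(c=3) 13(c=3) 42(c=7)]
  18. access 42: HIT, count now 8. Cache: [94(c=1) 62(c=2) 20(c=3) 13(c=3) 42(c=8)]
  19. access 13: HIT, count now 4. Cache: [94(c=1) 62(c=2) 20(c=3) 13(c=4) 42(c=8)]
  20. access 42: HIT, count now 9. Cache: [94(c=1) 62(c=2) 20(c=3) 13(c=4) 42(c=9)]
  21. access 42: HIT, count now 10. Cache: [94(c=1) 62(c=2) 20(c=3) 13(c=4) 42(c=10)]
  22. access 30: MISS, evict 94(c=1). Cache: [30(c=1) 62(c=2) 20(c=3) 13(c=4) 42(c=10)]
  23. access 42: HIT, count now 11. Cache: [30(c=1) 62(c=2) 20(c=3) 13(c=4) 42(c=11)]
  24. access 42: HIT, count now 12. Cache: [30(c=1) 62(c=2) 20(c=3) 13(c=4) 42(c=12)]
  25. access 94: MISS, evict 30(c=1). Cache: [94(c=1) 62(c=2) 20(c=3) 13(c=4) 42(c=12)]
  26. access 42: HIT, count now 13. Cache: [94(c=1) 62(c=2) 20(c=3) 13(c=4) 42(c=13)]
  27. access 42: HIT, count now 14. Cache: [94(c=1) 62(c=2) 20(c=3) 13(c=4) 42(c=14)]
  28. access 42: HIT, count now 15. Cache: [94(c=1) 62(c=2) 20(c=3) 13(c=4) 42(c=15)]
  29. access 94: HIT, count now 2. Cache: [62(c=2) 94(c=2) 20(c=3) 13(c=4) 42(c=15)]
  30. access 94: HIT, count now 3. Cache: [62(c=2) 20(c=3) 94(c=3) 13(c=4) 42(c=15)]
  31. access 42: HIT, count now 16. Cache: [62(c=2) 20(c=3) 94(c=3) 13(c=4) 42(c=16)]
Total: 23 hits, 8 misses, 3 evictions

Hit rate = 23/31

Answer: 23/31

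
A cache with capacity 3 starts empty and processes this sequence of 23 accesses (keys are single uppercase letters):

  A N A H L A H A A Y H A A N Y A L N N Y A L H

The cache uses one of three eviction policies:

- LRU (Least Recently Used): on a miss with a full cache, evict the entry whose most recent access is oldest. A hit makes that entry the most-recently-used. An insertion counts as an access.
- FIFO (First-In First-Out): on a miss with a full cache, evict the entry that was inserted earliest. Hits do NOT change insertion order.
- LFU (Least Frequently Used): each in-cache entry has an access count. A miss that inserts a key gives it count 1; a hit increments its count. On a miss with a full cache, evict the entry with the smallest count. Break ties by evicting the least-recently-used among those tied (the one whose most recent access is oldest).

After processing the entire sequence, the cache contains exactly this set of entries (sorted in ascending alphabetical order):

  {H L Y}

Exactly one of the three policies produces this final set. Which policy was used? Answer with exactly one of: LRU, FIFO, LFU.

Answer: FIFO

Derivation:
Simulating under each policy and comparing final sets:
  LRU: final set = {A H L} -> differs
  FIFO: final set = {H L Y} -> MATCHES target
  LFU: final set = {A H L} -> differs
Only FIFO produces the target set.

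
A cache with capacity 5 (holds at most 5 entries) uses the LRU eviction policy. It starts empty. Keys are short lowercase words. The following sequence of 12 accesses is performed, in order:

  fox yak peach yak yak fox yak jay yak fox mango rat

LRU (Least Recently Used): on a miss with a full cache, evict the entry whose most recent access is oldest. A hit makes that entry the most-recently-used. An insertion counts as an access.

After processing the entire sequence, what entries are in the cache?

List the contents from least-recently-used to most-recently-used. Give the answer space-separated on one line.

Answer: jay yak fox mango rat

Derivation:
LRU simulation (capacity=5):
  1. access fox: MISS. Cache (LRU->MRU): [fox]
  2. access yak: MISS. Cache (LRU->MRU): [fox yak]
  3. access peach: MISS. Cache (LRU->MRU): [fox yak peach]
  4. access yak: HIT. Cache (LRU->MRU): [fox peach yak]
  5. access yak: HIT. Cache (LRU->MRU): [fox peach yak]
  6. access fox: HIT. Cache (LRU->MRU): [peach yak fox]
  7. access yak: HIT. Cache (LRU->MRU): [peach fox yak]
  8. access jay: MISS. Cache (LRU->MRU): [peach fox yak jay]
  9. access yak: HIT. Cache (LRU->MRU): [peach fox jay yak]
  10. access fox: HIT. Cache (LRU->MRU): [peach jay yak fox]
  11. access mango: MISS. Cache (LRU->MRU): [peach jay yak fox mango]
  12. access rat: MISS, evict peach. Cache (LRU->MRU): [jay yak fox mango rat]
Total: 6 hits, 6 misses, 1 evictions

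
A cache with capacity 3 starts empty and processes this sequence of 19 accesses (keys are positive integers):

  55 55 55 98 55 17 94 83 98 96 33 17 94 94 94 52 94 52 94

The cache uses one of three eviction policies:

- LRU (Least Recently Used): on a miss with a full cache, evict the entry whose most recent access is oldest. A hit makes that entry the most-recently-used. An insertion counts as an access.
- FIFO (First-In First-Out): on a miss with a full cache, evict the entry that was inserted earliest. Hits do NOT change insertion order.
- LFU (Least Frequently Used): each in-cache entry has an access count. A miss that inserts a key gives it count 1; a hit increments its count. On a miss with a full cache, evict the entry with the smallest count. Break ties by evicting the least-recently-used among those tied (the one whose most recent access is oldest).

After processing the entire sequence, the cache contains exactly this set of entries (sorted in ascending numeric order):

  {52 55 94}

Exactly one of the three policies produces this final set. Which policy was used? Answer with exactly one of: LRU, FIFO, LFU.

Answer: LFU

Derivation:
Simulating under each policy and comparing final sets:
  LRU: final set = {17 52 94} -> differs
  FIFO: final set = {17 52 94} -> differs
  LFU: final set = {52 55 94} -> MATCHES target
Only LFU produces the target set.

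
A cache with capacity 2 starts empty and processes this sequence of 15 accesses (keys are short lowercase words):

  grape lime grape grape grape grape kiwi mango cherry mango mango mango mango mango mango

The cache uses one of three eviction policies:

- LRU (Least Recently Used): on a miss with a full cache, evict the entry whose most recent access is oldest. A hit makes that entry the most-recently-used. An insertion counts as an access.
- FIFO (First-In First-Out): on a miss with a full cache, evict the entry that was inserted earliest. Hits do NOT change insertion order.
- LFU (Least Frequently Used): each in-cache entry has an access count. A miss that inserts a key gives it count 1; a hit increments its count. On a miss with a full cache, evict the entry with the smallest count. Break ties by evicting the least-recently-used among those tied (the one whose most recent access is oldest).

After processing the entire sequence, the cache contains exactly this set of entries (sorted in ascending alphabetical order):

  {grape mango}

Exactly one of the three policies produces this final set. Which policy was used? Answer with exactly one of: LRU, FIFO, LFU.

Answer: LFU

Derivation:
Simulating under each policy and comparing final sets:
  LRU: final set = {cherry mango} -> differs
  FIFO: final set = {cherry mango} -> differs
  LFU: final set = {grape mango} -> MATCHES target
Only LFU produces the target set.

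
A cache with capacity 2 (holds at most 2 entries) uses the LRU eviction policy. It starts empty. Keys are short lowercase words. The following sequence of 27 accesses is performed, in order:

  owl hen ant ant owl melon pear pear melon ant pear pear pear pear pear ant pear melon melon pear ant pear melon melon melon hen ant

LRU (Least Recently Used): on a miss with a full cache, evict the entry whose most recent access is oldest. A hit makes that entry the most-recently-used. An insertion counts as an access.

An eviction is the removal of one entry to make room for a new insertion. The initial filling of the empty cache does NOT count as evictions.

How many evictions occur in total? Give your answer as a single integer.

LRU simulation (capacity=2):
  1. access owl: MISS. Cache (LRU->MRU): [owl]
  2. access hen: MISS. Cache (LRU->MRU): [owl hen]
  3. access ant: MISS, evict owl. Cache (LRU->MRU): [hen ant]
  4. access ant: HIT. Cache (LRU->MRU): [hen ant]
  5. access owl: MISS, evict hen. Cache (LRU->MRU): [ant owl]
  6. access melon: MISS, evict ant. Cache (LRU->MRU): [owl melon]
  7. access pear: MISS, evict owl. Cache (LRU->MRU): [melon pear]
  8. access pear: HIT. Cache (LRU->MRU): [melon pear]
  9. access melon: HIT. Cache (LRU->MRU): [pear melon]
  10. access ant: MISS, evict pear. Cache (LRU->MRU): [melon ant]
  11. access pear: MISS, evict melon. Cache (LRU->MRU): [ant pear]
  12. access pear: HIT. Cache (LRU->MRU): [ant pear]
  13. access pear: HIT. Cache (LRU->MRU): [ant pear]
  14. access pear: HIT. Cache (LRU->MRU): [ant pear]
  15. access pear: HIT. Cache (LRU->MRU): [ant pear]
  16. access ant: HIT. Cache (LRU->MRU): [pear ant]
  17. access pear: HIT. Cache (LRU->MRU): [ant pear]
  18. access melon: MISS, evict ant. Cache (LRU->MRU): [pear melon]
  19. access melon: HIT. Cache (LRU->MRU): [pear melon]
  20. access pear: HIT. Cache (LRU->MRU): [melon pear]
  21. access ant: MISS, evict melon. Cache (LRU->MRU): [pear ant]
  22. access pear: HIT. Cache (LRU->MRU): [ant pear]
  23. access melon: MISS, evict ant. Cache (LRU->MRU): [pear melon]
  24. access melon: HIT. Cache (LRU->MRU): [pear melon]
  25. access melon: HIT. Cache (LRU->MRU): [pear melon]
  26. access hen: MISS, evict pear. Cache (LRU->MRU): [melon hen]
  27. access ant: MISS, evict melon. Cache (LRU->MRU): [hen ant]
Total: 14 hits, 13 misses, 11 evictions

Answer: 11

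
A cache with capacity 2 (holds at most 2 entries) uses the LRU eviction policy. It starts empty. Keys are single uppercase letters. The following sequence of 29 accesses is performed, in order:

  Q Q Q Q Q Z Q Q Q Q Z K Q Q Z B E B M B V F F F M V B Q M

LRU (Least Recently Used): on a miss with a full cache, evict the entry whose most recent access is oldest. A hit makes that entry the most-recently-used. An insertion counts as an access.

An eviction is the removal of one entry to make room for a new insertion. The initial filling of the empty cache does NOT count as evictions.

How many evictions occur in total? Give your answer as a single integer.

LRU simulation (capacity=2):
  1. access Q: MISS. Cache (LRU->MRU): [Q]
  2. access Q: HIT. Cache (LRU->MRU): [Q]
  3. access Q: HIT. Cache (LRU->MRU): [Q]
  4. access Q: HIT. Cache (LRU->MRU): [Q]
  5. access Q: HIT. Cache (LRU->MRU): [Q]
  6. access Z: MISS. Cache (LRU->MRU): [Q Z]
  7. access Q: HIT. Cache (LRU->MRU): [Z Q]
  8. access Q: HIT. Cache (LRU->MRU): [Z Q]
  9. access Q: HIT. Cache (LRU->MRU): [Z Q]
  10. access Q: HIT. Cache (LRU->MRU): [Z Q]
  11. access Z: HIT. Cache (LRU->MRU): [Q Z]
  12. access K: MISS, evict Q. Cache (LRU->MRU): [Z K]
  13. access Q: MISS, evict Z. Cache (LRU->MRU): [K Q]
  14. access Q: HIT. Cache (LRU->MRU): [K Q]
  15. access Z: MISS, evict K. Cache (LRU->MRU): [Q Z]
  16. access B: MISS, evict Q. Cache (LRU->MRU): [Z B]
  17. access E: MISS, evict Z. Cache (LRU->MRU): [B E]
  18. access B: HIT. Cache (LRU->MRU): [E B]
  19. access M: MISS, evict E. Cache (LRU->MRU): [B M]
  20. access B: HIT. Cache (LRU->MRU): [M B]
  21. access V: MISS, evict M. Cache (LRU->MRU): [B V]
  22. access F: MISS, evict B. Cache (LRU->MRU): [V F]
  23. access F: HIT. Cache (LRU->MRU): [V F]
  24. access F: HIT. Cache (LRU->MRU): [V F]
  25. access M: MISS, evict V. Cache (LRU->MRU): [F M]
  26. access V: MISS, evict F. Cache (LRU->MRU): [M V]
  27. access B: MISS, evict M. Cache (LRU->MRU): [V B]
  28. access Q: MISS, evict V. Cache (LRU->MRU): [B Q]
  29. access M: MISS, evict B. Cache (LRU->MRU): [Q M]
Total: 14 hits, 15 misses, 13 evictions

Answer: 13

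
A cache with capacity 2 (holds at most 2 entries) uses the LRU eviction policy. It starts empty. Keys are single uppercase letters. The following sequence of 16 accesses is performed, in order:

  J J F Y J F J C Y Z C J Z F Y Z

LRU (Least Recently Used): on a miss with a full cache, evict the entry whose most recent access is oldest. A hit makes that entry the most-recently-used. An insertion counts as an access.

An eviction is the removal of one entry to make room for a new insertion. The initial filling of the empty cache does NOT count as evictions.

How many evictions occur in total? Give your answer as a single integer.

Answer: 12

Derivation:
LRU simulation (capacity=2):
  1. access J: MISS. Cache (LRU->MRU): [J]
  2. access J: HIT. Cache (LRU->MRU): [J]
  3. access F: MISS. Cache (LRU->MRU): [J F]
  4. access Y: MISS, evict J. Cache (LRU->MRU): [F Y]
  5. access J: MISS, evict F. Cache (LRU->MRU): [Y J]
  6. access F: MISS, evict Y. Cache (LRU->MRU): [J F]
  7. access J: HIT. Cache (LRU->MRU): [F J]
  8. access C: MISS, evict F. Cache (LRU->MRU): [J C]
  9. access Y: MISS, evict J. Cache (LRU->MRU): [C Y]
  10. access Z: MISS, evict C. Cache (LRU->MRU): [Y Z]
  11. access C: MISS, evict Y. Cache (LRU->MRU): [Z C]
  12. access J: MISS, evict Z. Cache (LRU->MRU): [C J]
  13. access Z: MISS, evict C. Cache (LRU->MRU): [J Z]
  14. access F: MISS, evict J. Cache (LRU->MRU): [Z F]
  15. access Y: MISS, evict Z. Cache (LRU->MRU): [F Y]
  16. access Z: MISS, evict F. Cache (LRU->MRU): [Y Z]
Total: 2 hits, 14 misses, 12 evictions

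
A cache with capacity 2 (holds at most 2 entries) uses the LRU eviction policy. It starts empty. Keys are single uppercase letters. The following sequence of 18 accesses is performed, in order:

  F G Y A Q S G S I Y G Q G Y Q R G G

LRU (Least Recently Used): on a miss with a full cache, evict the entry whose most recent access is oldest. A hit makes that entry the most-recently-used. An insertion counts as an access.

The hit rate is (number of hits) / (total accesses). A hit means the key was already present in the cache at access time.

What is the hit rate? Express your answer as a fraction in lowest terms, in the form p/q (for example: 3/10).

LRU simulation (capacity=2):
  1. access F: MISS. Cache (LRU->MRU): [F]
  2. access G: MISS. Cache (LRU->MRU): [F G]
  3. access Y: MISS, evict F. Cache (LRU->MRU): [G Y]
  4. access A: MISS, evict G. Cache (LRU->MRU): [Y A]
  5. access Q: MISS, evict Y. Cache (LRU->MRU): [A Q]
  6. access S: MISS, evict A. Cache (LRU->MRU): [Q S]
  7. access G: MISS, evict Q. Cache (LRU->MRU): [S G]
  8. access S: HIT. Cache (LRU->MRU): [G S]
  9. access I: MISS, evict G. Cache (LRU->MRU): [S I]
  10. access Y: MISS, evict S. Cache (LRU->MRU): [I Y]
  11. access G: MISS, evict I. Cache (LRU->MRU): [Y G]
  12. access Q: MISS, evict Y. Cache (LRU->MRU): [G Q]
  13. access G: HIT. Cache (LRU->MRU): [Q G]
  14. access Y: MISS, evict Q. Cache (LRU->MRU): [G Y]
  15. access Q: MISS, evict G. Cache (LRU->MRU): [Y Q]
  16. access R: MISS, evict Y. Cache (LRU->MRU): [Q R]
  17. access G: MISS, evict Q. Cache (LRU->MRU): [R G]
  18. access G: HIT. Cache (LRU->MRU): [R G]
Total: 3 hits, 15 misses, 13 evictions

Hit rate = 3/18 = 1/6

Answer: 1/6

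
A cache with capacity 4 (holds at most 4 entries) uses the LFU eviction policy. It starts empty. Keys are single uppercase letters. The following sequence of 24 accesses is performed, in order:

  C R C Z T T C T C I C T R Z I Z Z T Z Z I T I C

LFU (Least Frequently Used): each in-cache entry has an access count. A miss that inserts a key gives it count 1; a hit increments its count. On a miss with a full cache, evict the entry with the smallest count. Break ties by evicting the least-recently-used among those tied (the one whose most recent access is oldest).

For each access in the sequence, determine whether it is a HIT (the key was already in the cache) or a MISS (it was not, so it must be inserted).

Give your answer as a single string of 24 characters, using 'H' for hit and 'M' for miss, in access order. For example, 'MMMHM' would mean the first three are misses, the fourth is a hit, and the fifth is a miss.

Answer: MMHMMHHHHMHHMMMHHHHHHHHH

Derivation:
LFU simulation (capacity=4):
  1. access C: MISS. Cache: [C(c=1)]
  2. access R: MISS. Cache: [C(c=1) R(c=1)]
  3. access C: HIT, count now 2. Cache: [R(c=1) C(c=2)]
  4. access Z: MISS. Cache: [R(c=1) Z(c=1) C(c=2)]
  5. access T: MISS. Cache: [R(c=1) Z(c=1) T(c=1) C(c=2)]
  6. access T: HIT, count now 2. Cache: [R(c=1) Z(c=1) C(c=2) T(c=2)]
  7. access C: HIT, count now 3. Cache: [R(c=1) Z(c=1) T(c=2) C(c=3)]
  8. access T: HIT, count now 3. Cache: [R(c=1) Z(c=1) C(c=3) T(c=3)]
  9. access C: HIT, count now 4. Cache: [R(c=1) Z(c=1) T(c=3) C(c=4)]
  10. access I: MISS, evict R(c=1). Cache: [Z(c=1) I(c=1) T(c=3) C(c=4)]
  11. access C: HIT, count now 5. Cache: [Z(c=1) I(c=1) T(c=3) C(c=5)]
  12. access T: HIT, count now 4. Cache: [Z(c=1) I(c=1) T(c=4) C(c=5)]
  13. access R: MISS, evict Z(c=1). Cache: [I(c=1) R(c=1) T(c=4) C(c=5)]
  14. access Z: MISS, evict I(c=1). Cache: [R(c=1) Z(c=1) T(c=4) C(c=5)]
  15. access I: MISS, evict R(c=1). Cache: [Z(c=1) I(c=1) T(c=4) C(c=5)]
  16. access Z: HIT, count now 2. Cache: [I(c=1) Z(c=2) T(c=4) C(c=5)]
  17. access Z: HIT, count now 3. Cache: [I(c=1) Z(c=3) T(c=4) C(c=5)]
  18. access T: HIT, count now 5. Cache: [I(c=1) Z(c=3) C(c=5) T(c=5)]
  19. access Z: HIT, count now 4. Cache: [I(c=1) Z(c=4) C(c=5) T(c=5)]
  20. access Z: HIT, count now 5. Cache: [I(c=1) C(c=5) T(c=5) Z(c=5)]
  21. access I: HIT, count now 2. Cache: [I(c=2) C(c=5) T(c=5) Z(c=5)]
  22. access T: HIT, count now 6. Cache: [I(c=2) C(c=5) Z(c=5) T(c=6)]
  23. access I: HIT, count now 3. Cache: [I(c=3) C(c=5) Z(c=5) T(c=6)]
  24. access C: HIT, count now 6. Cache: [I(c=3) Z(c=5) T(c=6) C(c=6)]
Total: 16 hits, 8 misses, 4 evictions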